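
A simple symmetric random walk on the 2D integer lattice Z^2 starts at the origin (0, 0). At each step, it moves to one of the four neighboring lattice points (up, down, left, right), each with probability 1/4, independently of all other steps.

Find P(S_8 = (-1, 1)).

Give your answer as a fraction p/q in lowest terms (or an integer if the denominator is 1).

Answer: 245/4096

Derivation:
Let h be the number of horizontal steps (so 8-h are vertical). To end at (-1,1) need (h-1)/2 right-steps and ((8-h)+1)/2 up-steps.
Sum over h with 1 ≤ h ≤ 7, h ≡ 1 (mod 2), 8-h ≡ 1 (mod 2):
h=1: C(8,1)·C(1,0)·C(7,4) = 8·1·35 = 280
h=3: C(8,3)·C(3,1)·C(5,3) = 56·3·10 = 1680
h=5: C(8,5)·C(5,2)·C(3,2) = 56·10·3 = 1680
h=7: C(8,7)·C(7,3)·C(1,1) = 8·35·1 = 280
Total favorable: 3920
Total paths: 4^8 = 65536
P = 3920/65536 = 245/4096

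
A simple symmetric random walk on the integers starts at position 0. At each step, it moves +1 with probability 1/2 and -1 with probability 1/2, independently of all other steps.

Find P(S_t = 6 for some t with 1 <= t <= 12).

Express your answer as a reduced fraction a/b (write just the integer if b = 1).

Count via complement. Let g(t,s) = #length-t paths at position s with S_1..S_t all ≠ 6.
g(t,s) = g(t-1,s-1) + g(t-1,s+1) for s ≠ 6; g(t,6) = 0.
t=0: g(0,0)=1
t=1: g(1,-1)=1 g(1,1)=1
t=2: g(2,-2)=1 g(2,0)=2 g(2,2)=1
t=3: g(3,-3)=1 g(3,-1)=3 g(3,1)=3 g(3,3)=1
t=4: g(4,-4)=1 g(4,-2)=4 g(4,0)=6 g(4,2)=4 g(4,4)=1
t=5: g(5,-5)=1 g(5,-3)=5 g(5,-1)=10 g(5,1)=10 g(5,3)=5 g(5,5)=1
t=6: g(6,-6)=1 g(6,-4)=6 g(6,-2)=15 g(6,0)=20 g(6,2)=15 g(6,4)=6
t=7: g(7,-7)=1 g(7,-5)=7 g(7,-3)=21 g(7,-1)=35 g(7,1)=35 g(7,3)=21 g(7,5)=6
t=8: g(8,-8)=1 g(8,-6)=8 g(8,-4)=28 g(8,-2)=56 g(8,0)=70 g(8,2)=56 g(8,4)=27
t=9: g(9,-9)=1 g(9,-7)=9 g(9,-5)=36 g(9,-3)=84 g(9,-1)=126 g(9,1)=126 g(9,3)=83 g(9,5)=27
t=10: g(10,-10)=1 g(10,-8)=10 g(10,-6)=45 g(10,-4)=120 g(10,-2)=210 g(10,0)=252 g(10,2)=209 g(10,4)=110
t=11: g(11,-11)=1 g(11,-9)=11 g(11,-7)=55 g(11,-5)=165 g(11,-3)=330 g(11,-1)=462 g(11,1)=461 g(11,3)=319 g(11,5)=110
t=12: g(12,-12)=1 g(12,-10)=12 g(12,-8)=66 g(12,-6)=220 g(12,-4)=495 g(12,-2)=792 g(12,0)=923 g(12,2)=780 g(12,4)=429
Paths never hitting 6: Σ_s g(12,s) = 3718
Paths hitting 6: 2^12 - 3718 = 378
P = 378/4096 = 189/2048

Answer: 189/2048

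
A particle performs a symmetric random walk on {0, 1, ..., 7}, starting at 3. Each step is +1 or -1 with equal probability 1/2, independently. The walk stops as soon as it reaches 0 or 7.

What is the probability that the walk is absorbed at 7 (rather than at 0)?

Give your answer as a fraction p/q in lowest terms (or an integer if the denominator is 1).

Symmetric walk (p = 1/2): the harmonic-function argument gives P(hit 7 before 0 | start at 3) = a/N.
P = 3/7 = 3/7

Answer: 3/7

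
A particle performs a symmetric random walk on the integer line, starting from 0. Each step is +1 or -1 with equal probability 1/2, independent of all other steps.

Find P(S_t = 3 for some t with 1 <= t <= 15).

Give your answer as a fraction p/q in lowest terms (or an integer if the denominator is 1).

Answer: 14893/32768

Derivation:
Count via complement. Let g(t,s) = #length-t paths at position s with S_1..S_t all ≠ 3.
g(t,s) = g(t-1,s-1) + g(t-1,s+1) for s ≠ 3; g(t,3) = 0.
t=0: g(0,0)=1
t=1: g(1,-1)=1 g(1,1)=1
t=2: g(2,-2)=1 g(2,0)=2 g(2,2)=1
t=3: g(3,-3)=1 g(3,-1)=3 g(3,1)=3
t=4: g(4,-4)=1 g(4,-2)=4 g(4,0)=6 g(4,2)=3
t=5: g(5,-5)=1 g(5,-3)=5 g(5,-1)=10 g(5,1)=9
t=6: g(6,-6)=1 g(6,-4)=6 g(6,-2)=15 g(6,0)=19 g(6,2)=9
t=7: g(7,-7)=1 g(7,-5)=7 g(7,-3)=21 g(7,-1)=34 g(7,1)=28
t=8: g(8,-8)=1 g(8,-6)=8 g(8,-4)=28 g(8,-2)=55 g(8,0)=62 g(8,2)=28
t=9: g(9,-9)=1 g(9,-7)=9 g(9,-5)=36 g(9,-3)=83 g(9,-1)=117 g(9,1)=90
t=10: g(10,-10)=1 g(10,-8)=10 g(10,-6)=45 g(10,-4)=119 g(10,-2)=200 g(10,0)=207 g(10,2)=90
t=11: g(11,-11)=1 g(11,-9)=11 g(11,-7)=55 g(11,-5)=164 g(11,-3)=319 g(11,-1)=407 g(11,1)=297
t=12: g(12,-12)=1 g(12,-10)=12 g(12,-8)=66 g(12,-6)=219 g(12,-4)=483 g(12,-2)=726 g(12,0)=704 g(12,2)=297
t=13: g(13,-13)=1 g(13,-11)=13 g(13,-9)=78 g(13,-7)=285 g(13,-5)=702 g(13,-3)=1209 g(13,-1)=1430 g(13,1)=1001
t=14: g(14,-14)=1 g(14,-12)=14 g(14,-10)=91 g(14,-8)=363 g(14,-6)=987 g(14,-4)=1911 g(14,-2)=2639 g(14,0)=2431 g(14,2)=1001
t=15: g(15,-15)=1 g(15,-13)=15 g(15,-11)=105 g(15,-9)=454 g(15,-7)=1350 g(15,-5)=2898 g(15,-3)=4550 g(15,-1)=5070 g(15,1)=3432
Paths never hitting 3: Σ_s g(15,s) = 17875
Paths hitting 3: 2^15 - 17875 = 14893
P = 14893/32768 = 14893/32768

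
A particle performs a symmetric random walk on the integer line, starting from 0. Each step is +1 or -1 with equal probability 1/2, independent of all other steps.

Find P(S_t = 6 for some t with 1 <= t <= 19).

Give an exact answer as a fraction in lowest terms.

Count via complement. Let g(t,s) = #length-t paths at position s with S_1..S_t all ≠ 6.
g(t,s) = g(t-1,s-1) + g(t-1,s+1) for s ≠ 6; g(t,6) = 0.
t=0: g(0,0)=1
t=1: g(1,-1)=1 g(1,1)=1
t=2: g(2,-2)=1 g(2,0)=2 g(2,2)=1
t=3: g(3,-3)=1 g(3,-1)=3 g(3,1)=3 g(3,3)=1
t=4: g(4,-4)=1 g(4,-2)=4 g(4,0)=6 g(4,2)=4 g(4,4)=1
t=5: g(5,-5)=1 g(5,-3)=5 g(5,-1)=10 g(5,1)=10 g(5,3)=5 g(5,5)=1
t=6: g(6,-6)=1 g(6,-4)=6 g(6,-2)=15 g(6,0)=20 g(6,2)=15 g(6,4)=6
t=7: g(7,-7)=1 g(7,-5)=7 g(7,-3)=21 g(7,-1)=35 g(7,1)=35 g(7,3)=21 g(7,5)=6
t=8: g(8,-8)=1 g(8,-6)=8 g(8,-4)=28 g(8,-2)=56 g(8,0)=70 g(8,2)=56 g(8,4)=27
t=9: g(9,-9)=1 g(9,-7)=9 g(9,-5)=36 g(9,-3)=84 g(9,-1)=126 g(9,1)=126 g(9,3)=83 g(9,5)=27
t=10: g(10,-10)=1 g(10,-8)=10 g(10,-6)=45 g(10,-4)=120 g(10,-2)=210 g(10,0)=252 g(10,2)=209 g(10,4)=110
t=11: g(11,-11)=1 g(11,-9)=11 g(11,-7)=55 g(11,-5)=165 g(11,-3)=330 g(11,-1)=462 g(11,1)=461 g(11,3)=319 g(11,5)=110
t=12: g(12,-12)=1 g(12,-10)=12 g(12,-8)=66 g(12,-6)=220 g(12,-4)=495 g(12,-2)=792 g(12,0)=923 g(12,2)=780 g(12,4)=429
t=13: g(13,-13)=1 g(13,-11)=13 g(13,-9)=78 g(13,-7)=286 g(13,-5)=715 g(13,-3)=1287 g(13,-1)=1715 g(13,1)=1703 g(13,3)=1209 g(13,5)=429
t=14: g(14,-14)=1 g(14,-12)=14 g(14,-10)=91 g(14,-8)=364 g(14,-6)=1001 g(14,-4)=2002 g(14,-2)=3002 g(14,0)=3418 g(14,2)=2912 g(14,4)=1638
t=15: g(15,-15)=1 g(15,-13)=15 g(15,-11)=105 g(15,-9)=455 g(15,-7)=1365 g(15,-5)=3003 g(15,-3)=5004 g(15,-1)=6420 g(15,1)=6330 g(15,3)=4550 g(15,5)=1638
t=16: g(16,-16)=1 g(16,-14)=16 g(16,-12)=120 g(16,-10)=560 g(16,-8)=1820 g(16,-6)=4368 g(16,-4)=8007 g(16,-2)=11424 g(16,0)=12750 g(16,2)=10880 g(16,4)=6188
t=17: g(17,-17)=1 g(17,-15)=17 g(17,-13)=136 g(17,-11)=680 g(17,-9)=2380 g(17,-7)=6188 g(17,-5)=12375 g(17,-3)=19431 g(17,-1)=24174 g(17,1)=23630 g(17,3)=17068 g(17,5)=6188
t=18: g(18,-18)=1 g(18,-16)=18 g(18,-14)=153 g(18,-12)=816 g(18,-10)=3060 g(18,-8)=8568 g(18,-6)=18563 g(18,-4)=31806 g(18,-2)=43605 g(18,0)=47804 g(18,2)=40698 g(18,4)=23256
t=19: g(19,-19)=1 g(19,-17)=19 g(19,-15)=171 g(19,-13)=969 g(19,-11)=3876 g(19,-9)=11628 g(19,-7)=27131 g(19,-5)=50369 g(19,-3)=75411 g(19,-1)=91409 g(19,1)=88502 g(19,3)=63954 g(19,5)=23256
Paths never hitting 6: Σ_s g(19,s) = 436696
Paths hitting 6: 2^19 - 436696 = 87592
P = 87592/524288 = 10949/65536

Answer: 10949/65536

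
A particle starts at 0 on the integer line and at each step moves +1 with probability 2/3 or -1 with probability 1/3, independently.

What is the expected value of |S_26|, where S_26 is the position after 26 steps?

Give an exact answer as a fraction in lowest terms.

S_26 takes values m ≡ 0 (mod 2) with |m| ≤ 26; P(S_26=m) = C(26,(26+m)/2) · (2/3)^((26+m)/2) · (1/3)^((26-m)/2).
Distribution: P(S=-26)=1/2541865828329, P(S=-24)=52/2541865828329, P(S=-22)=1300/2541865828329, P(S=-20)=20800/2541865828329, P(S=-18)=239200/2541865828329, P(S=-16)=2104960/2541865828329, P(S=-14)=14734720/2541865828329, P(S=-12)=84198400/2541865828329, P(S=-10)=399942400/2541865828329, P(S=-8)=1599769600/2541865828329, P(S=-6)=5439216640/2541865828329, P(S=-4)=15823175680/2541865828329, P(S=-2)=39557939200/2541865828329, P(S=0)=85201715200/2541865828329, P(S=2)=158231756800/2541865828329, P(S=4)=253170810880/2541865828329, P(S=6)=348109864960/2541865828329, P(S=8)=409541017600/2541865828329, P(S=10)=409541017600/2541865828329, P(S=12)=344876646400/2541865828329, P(S=14)=241413652480/2541865828329, P(S=16)=137950658560/2541865828329, P(S=18)=62704844800/2541865828329, P(S=20)=21810380800/2541865828329, P(S=22)=5452595200/2541865828329, P(S=24)=872415232/2541865828329, P(S=26)=67108864/2541865828329
E[|S_26|] = Σ_m |m|·P(S_26=m) = 22415696964466/2541865828329

Answer: 22415696964466/2541865828329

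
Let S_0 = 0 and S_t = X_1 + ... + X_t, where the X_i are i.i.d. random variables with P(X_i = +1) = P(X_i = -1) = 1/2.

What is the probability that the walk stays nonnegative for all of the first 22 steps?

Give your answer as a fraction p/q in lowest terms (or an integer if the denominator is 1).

Answer: 88179/524288

Derivation:
Let f(t,s) = #length-t paths at position s with S_1..S_t all ≥ 0.
f(t,s) = f(t-1,s-1) + f(t-1,s+1) for s ≥ 0; f(t,s) = 0 for s < 0.
t=0: f(0,0)=1
t=1: f(1,1)=1
t=2: f(2,0)=1 f(2,2)=1
t=3: f(3,1)=2 f(3,3)=1
t=4: f(4,0)=2 f(4,2)=3 f(4,4)=1
t=5: f(5,1)=5 f(5,3)=4 f(5,5)=1
t=6: f(6,0)=5 f(6,2)=9 f(6,4)=5 f(6,6)=1
t=7: f(7,1)=14 f(7,3)=14 f(7,5)=6 f(7,7)=1
t=8: f(8,0)=14 f(8,2)=28 f(8,4)=20 f(8,6)=7 f(8,8)=1
t=9: f(9,1)=42 f(9,3)=48 f(9,5)=27 f(9,7)=8 f(9,9)=1
t=10: f(10,0)=42 f(10,2)=90 f(10,4)=75 f(10,6)=35 f(10,8)=9 f(10,10)=1
t=11: f(11,1)=132 f(11,3)=165 f(11,5)=110 f(11,7)=44 f(11,9)=10 f(11,11)=1
t=12: f(12,0)=132 f(12,2)=297 f(12,4)=275 f(12,6)=154 f(12,8)=54 f(12,10)=11 f(12,12)=1
t=13: f(13,1)=429 f(13,3)=572 f(13,5)=429 f(13,7)=208 f(13,9)=65 f(13,11)=12 f(13,13)=1
t=14: f(14,0)=429 f(14,2)=1001 f(14,4)=1001 f(14,6)=637 f(14,8)=273 f(14,10)=77 f(14,12)=13 f(14,14)=1
t=15: f(15,1)=1430 f(15,3)=2002 f(15,5)=1638 f(15,7)=910 f(15,9)=350 f(15,11)=90 f(15,13)=14 f(15,15)=1
t=16: f(16,0)=1430 f(16,2)=3432 f(16,4)=3640 f(16,6)=2548 f(16,8)=1260 f(16,10)=440 f(16,12)=104 f(16,14)=15 f(16,16)=1
t=17: f(17,1)=4862 f(17,3)=7072 f(17,5)=6188 f(17,7)=3808 f(17,9)=1700 f(17,11)=544 f(17,13)=119 f(17,15)=16 f(17,17)=1
t=18: f(18,0)=4862 f(18,2)=11934 f(18,4)=13260 f(18,6)=9996 f(18,8)=5508 f(18,10)=2244 f(18,12)=663 f(18,14)=135 f(18,16)=17 f(18,18)=1
t=19: f(19,1)=16796 f(19,3)=25194 f(19,5)=23256 f(19,7)=15504 f(19,9)=7752 f(19,11)=2907 f(19,13)=798 f(19,15)=152 f(19,17)=18 f(19,19)=1
t=20: f(20,0)=16796 f(20,2)=41990 f(20,4)=48450 f(20,6)=38760 f(20,8)=23256 f(20,10)=10659 f(20,12)=3705 f(20,14)=950 f(20,16)=170 f(20,18)=19 f(20,20)=1
t=21: f(21,1)=58786 f(21,3)=90440 f(21,5)=87210 f(21,7)=62016 f(21,9)=33915 f(21,11)=14364 f(21,13)=4655 f(21,15)=1120 f(21,17)=189 f(21,19)=20 f(21,21)=1
t=22: f(22,0)=58786 f(22,2)=149226 f(22,4)=177650 f(22,6)=149226 f(22,8)=95931 f(22,10)=48279 f(22,12)=19019 f(22,14)=5775 f(22,16)=1309 f(22,18)=209 f(22,20)=21 f(22,22)=1
Σ_s f(22,s) = 705432
P = 705432/4194304 = 88179/524288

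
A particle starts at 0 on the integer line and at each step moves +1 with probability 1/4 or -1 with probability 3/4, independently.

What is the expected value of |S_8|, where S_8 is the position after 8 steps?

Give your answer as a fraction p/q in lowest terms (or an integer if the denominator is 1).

S_8 takes values m ≡ 0 (mod 2) with |m| ≤ 8; P(S_8=m) = C(8,(8+m)/2) · (1/4)^((8+m)/2) · (3/4)^((8-m)/2).
Distribution: P(S=-8)=6561/65536, P(S=-6)=2187/8192, P(S=-4)=5103/16384, P(S=-2)=1701/8192, P(S=0)=2835/32768, P(S=2)=189/8192, P(S=4)=63/16384, P(S=6)=3/8192, P(S=8)=1/65536
E[|S_8|] = Σ_m |m|·P(S_8=m) = 16907/4096

Answer: 16907/4096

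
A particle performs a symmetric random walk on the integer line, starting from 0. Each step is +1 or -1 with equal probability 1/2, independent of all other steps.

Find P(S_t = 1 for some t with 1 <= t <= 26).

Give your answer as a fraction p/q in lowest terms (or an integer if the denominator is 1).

Count via complement. Let g(t,s) = #length-t paths at position s with S_1..S_t all ≠ 1.
g(t,s) = g(t-1,s-1) + g(t-1,s+1) for s ≠ 1; g(t,1) = 0.
t=0: g(0,0)=1
t=1: g(1,-1)=1
t=2: g(2,-2)=1 g(2,0)=1
t=3: g(3,-3)=1 g(3,-1)=2
t=4: g(4,-4)=1 g(4,-2)=3 g(4,0)=2
t=5: g(5,-5)=1 g(5,-3)=4 g(5,-1)=5
t=6: g(6,-6)=1 g(6,-4)=5 g(6,-2)=9 g(6,0)=5
t=7: g(7,-7)=1 g(7,-5)=6 g(7,-3)=14 g(7,-1)=14
t=8: g(8,-8)=1 g(8,-6)=7 g(8,-4)=20 g(8,-2)=28 g(8,0)=14
t=9: g(9,-9)=1 g(9,-7)=8 g(9,-5)=27 g(9,-3)=48 g(9,-1)=42
t=10: g(10,-10)=1 g(10,-8)=9 g(10,-6)=35 g(10,-4)=75 g(10,-2)=90 g(10,0)=42
t=11: g(11,-11)=1 g(11,-9)=10 g(11,-7)=44 g(11,-5)=110 g(11,-3)=165 g(11,-1)=132
t=12: g(12,-12)=1 g(12,-10)=11 g(12,-8)=54 g(12,-6)=154 g(12,-4)=275 g(12,-2)=297 g(12,0)=132
t=13: g(13,-13)=1 g(13,-11)=12 g(13,-9)=65 g(13,-7)=208 g(13,-5)=429 g(13,-3)=572 g(13,-1)=429
t=14: g(14,-14)=1 g(14,-12)=13 g(14,-10)=77 g(14,-8)=273 g(14,-6)=637 g(14,-4)=1001 g(14,-2)=1001 g(14,0)=429
t=15: g(15,-15)=1 g(15,-13)=14 g(15,-11)=90 g(15,-9)=350 g(15,-7)=910 g(15,-5)=1638 g(15,-3)=2002 g(15,-1)=1430
t=16: g(16,-16)=1 g(16,-14)=15 g(16,-12)=104 g(16,-10)=440 g(16,-8)=1260 g(16,-6)=2548 g(16,-4)=3640 g(16,-2)=3432 g(16,0)=1430
t=17: g(17,-17)=1 g(17,-15)=16 g(17,-13)=119 g(17,-11)=544 g(17,-9)=1700 g(17,-7)=3808 g(17,-5)=6188 g(17,-3)=7072 g(17,-1)=4862
t=18: g(18,-18)=1 g(18,-16)=17 g(18,-14)=135 g(18,-12)=663 g(18,-10)=2244 g(18,-8)=5508 g(18,-6)=9996 g(18,-4)=13260 g(18,-2)=11934 g(18,0)=4862
t=19: g(19,-19)=1 g(19,-17)=18 g(19,-15)=152 g(19,-13)=798 g(19,-11)=2907 g(19,-9)=7752 g(19,-7)=15504 g(19,-5)=23256 g(19,-3)=25194 g(19,-1)=16796
t=20: g(20,-20)=1 g(20,-18)=19 g(20,-16)=170 g(20,-14)=950 g(20,-12)=3705 g(20,-10)=10659 g(20,-8)=23256 g(20,-6)=38760 g(20,-4)=48450 g(20,-2)=41990 g(20,0)=16796
t=21: g(21,-21)=1 g(21,-19)=20 g(21,-17)=189 g(21,-15)=1120 g(21,-13)=4655 g(21,-11)=14364 g(21,-9)=33915 g(21,-7)=62016 g(21,-5)=87210 g(21,-3)=90440 g(21,-1)=58786
t=22: g(22,-22)=1 g(22,-20)=21 g(22,-18)=209 g(22,-16)=1309 g(22,-14)=5775 g(22,-12)=19019 g(22,-10)=48279 g(22,-8)=95931 g(22,-6)=149226 g(22,-4)=177650 g(22,-2)=149226 g(22,0)=58786
t=23: g(23,-23)=1 g(23,-21)=22 g(23,-19)=230 g(23,-17)=1518 g(23,-15)=7084 g(23,-13)=24794 g(23,-11)=67298 g(23,-9)=144210 g(23,-7)=245157 g(23,-5)=326876 g(23,-3)=326876 g(23,-1)=208012
t=24: g(24,-24)=1 g(24,-22)=23 g(24,-20)=252 g(24,-18)=1748 g(24,-16)=8602 g(24,-14)=31878 g(24,-12)=92092 g(24,-10)=211508 g(24,-8)=389367 g(24,-6)=572033 g(24,-4)=653752 g(24,-2)=534888 g(24,0)=208012
t=25: g(25,-25)=1 g(25,-23)=24 g(25,-21)=275 g(25,-19)=2000 g(25,-17)=10350 g(25,-15)=40480 g(25,-13)=123970 g(25,-11)=303600 g(25,-9)=600875 g(25,-7)=961400 g(25,-5)=1225785 g(25,-3)=1188640 g(25,-1)=742900
t=26: g(26,-26)=1 g(26,-24)=25 g(26,-22)=299 g(26,-20)=2275 g(26,-18)=12350 g(26,-16)=50830 g(26,-14)=164450 g(26,-12)=427570 g(26,-10)=904475 g(26,-8)=1562275 g(26,-6)=2187185 g(26,-4)=2414425 g(26,-2)=1931540 g(26,0)=742900
Paths never hitting 1: Σ_s g(26,s) = 10400600
Paths hitting 1: 2^26 - 10400600 = 56708264
P = 56708264/67108864 = 7088533/8388608

Answer: 7088533/8388608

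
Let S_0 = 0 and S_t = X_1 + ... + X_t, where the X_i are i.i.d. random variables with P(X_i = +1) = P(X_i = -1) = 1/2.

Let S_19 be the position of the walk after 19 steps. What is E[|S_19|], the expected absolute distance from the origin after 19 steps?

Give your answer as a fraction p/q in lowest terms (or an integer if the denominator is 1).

S_19 takes values m ≡ 1 (mod 2) with |m| ≤ 19; P(S_19=m) = C(19,(19+m)/2)/2^19.
Total paths: 2^19 = 524288
Distribution: P(S=-19)=1/524288, P(S=-17)=19/524288, P(S=-15)=171/524288, P(S=-13)=969/524288, P(S=-11)=3876/524288, P(S=-9)=11628/524288, P(S=-7)=27132/524288, P(S=-5)=50388/524288, P(S=-3)=75582/524288, P(S=-1)=92378/524288, P(S=1)=92378/524288, P(S=3)=75582/524288, P(S=5)=50388/524288, P(S=7)=27132/524288, P(S=9)=11628/524288, P(S=11)=3876/524288, P(S=13)=969/524288, P(S=15)=171/524288, P(S=17)=19/524288, P(S=19)=1/524288
E[|S_19|] = Σ_m |m|·P(S_19=m) = 1847560/524288 = 230945/65536

Answer: 230945/65536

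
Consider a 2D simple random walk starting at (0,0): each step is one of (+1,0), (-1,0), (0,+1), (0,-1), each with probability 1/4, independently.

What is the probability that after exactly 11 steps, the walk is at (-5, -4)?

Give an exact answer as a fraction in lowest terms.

Answer: 2541/2097152

Derivation:
Let h be the number of horizontal steps (so 11-h are vertical). To end at (-5,-4) need (h-5)/2 right-steps and ((11-h)-4)/2 up-steps.
Sum over h with 5 ≤ h ≤ 7, h ≡ 1 (mod 2), 11-h ≡ 0 (mod 2):
h=5: C(11,5)·C(5,0)·C(6,1) = 462·1·6 = 2772
h=7: C(11,7)·C(7,1)·C(4,0) = 330·7·1 = 2310
Total favorable: 5082
Total paths: 4^11 = 4194304
P = 5082/4194304 = 2541/2097152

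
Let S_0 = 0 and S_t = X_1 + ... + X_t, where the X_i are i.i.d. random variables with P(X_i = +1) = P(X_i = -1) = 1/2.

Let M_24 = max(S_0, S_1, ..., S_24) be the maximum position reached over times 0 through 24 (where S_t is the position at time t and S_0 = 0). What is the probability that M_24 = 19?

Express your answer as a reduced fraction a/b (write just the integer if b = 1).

Answer: 69/4194304

Derivation:
Let M_24 = max(S_0,...,S_24). Use the reflection principle: for j ≥ 1, #{paths with M_24 ≥ j} = #{S_24 ≥ j} + #{S_24 ≥ j+1}.
By reflection, #{M_24 ≥ 19} = #{S_24 ≥ 19} + #{S_24 ≥ 20} = 301 + 301 = 602.
#{M_24 ≥ 20} = #{S_24 ≥ 20} + #{S_24 ≥ 21} = 301 + 25 = 326.
#{M_24 = 19} = 602 - 326 = 276.
P(M_24 = 19) = 276/16777216 = 69/4194304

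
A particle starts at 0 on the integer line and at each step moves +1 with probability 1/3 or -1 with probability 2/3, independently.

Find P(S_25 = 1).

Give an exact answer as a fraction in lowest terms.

Answer: 21300428800/847288609443

Derivation:
To reach position 1 after 25 steps: need 13 steps of +1 and 12 steps of -1.
Number of such sequences: C(25,13) = 5200300
Each has probability (1/3)^13 · (2/3)^12 = 4096/847288609443
P = 5200300 · 4096/847288609443 = 21300428800/847288609443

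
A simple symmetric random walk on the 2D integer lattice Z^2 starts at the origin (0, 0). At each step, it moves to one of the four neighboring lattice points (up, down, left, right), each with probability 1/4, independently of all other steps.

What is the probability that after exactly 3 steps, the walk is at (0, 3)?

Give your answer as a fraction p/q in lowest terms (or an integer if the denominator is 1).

Let h be the number of horizontal steps (so 3-h are vertical). To end at (0,3) need (h+0)/2 right-steps and ((3-h)+3)/2 up-steps.
Sum over h with 0 ≤ h ≤ 0, h ≡ 0 (mod 2), 3-h ≡ 1 (mod 2):
h=0: C(3,0)·C(0,0)·C(3,3) = 1·1·1 = 1
Total favorable: 1
Total paths: 4^3 = 64
P = 1/64 = 1/64

Answer: 1/64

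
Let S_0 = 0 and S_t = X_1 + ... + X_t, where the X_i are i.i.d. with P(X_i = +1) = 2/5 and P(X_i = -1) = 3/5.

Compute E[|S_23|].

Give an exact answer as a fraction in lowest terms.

Answer: 13028720725784579/2384185791015625

Derivation:
S_23 takes values m ≡ 1 (mod 2) with |m| ≤ 23; P(S_23=m) = C(23,(23+m)/2) · (2/5)^((23+m)/2) · (3/5)^((23-m)/2).
Distribution: P(S=-23)=94143178827/11920928955078125, P(S=-21)=1443528742014/11920928955078125, P(S=-19)=10585877441436/11920928955078125, P(S=-17)=49400761393368/11920928955078125, P(S=-15)=32933840928912/2384185791015625, P(S=-13)=417161985099552/11920928955078125, P(S=-11)=834323970199104/11920928955078125, P(S=-9)=1350810237465216/11920928955078125, P(S=-7)=1801080316620288/11920928955078125, P(S=-5)=400240070360064/2384185791015625, P(S=-3)=1867786995013632/11920928955078125, P(S=-1)=1471589753647104/11920928955078125, P(S=1)=981059835764736/11920928955078125, P(S=3)=553418368892928/11920928955078125, P(S=5)=52706511323136/2384185791015625, P(S=7)=105413022646272/11920928955078125, P(S=9)=35137674215424/11920928955078125, P(S=11)=9645636059136/11920928955078125, P(S=13)=2143474679808/11920928955078125, P(S=15)=75209637888/2384185791015625, P(S=17)=50139758592/11920928955078125, P(S=19)=4775215104/11920928955078125, P(S=21)=289406976/11920928955078125, P(S=23)=8388608/11920928955078125
E[|S_23|] = Σ_m |m|·P(S_23=m) = 13028720725784579/2384185791015625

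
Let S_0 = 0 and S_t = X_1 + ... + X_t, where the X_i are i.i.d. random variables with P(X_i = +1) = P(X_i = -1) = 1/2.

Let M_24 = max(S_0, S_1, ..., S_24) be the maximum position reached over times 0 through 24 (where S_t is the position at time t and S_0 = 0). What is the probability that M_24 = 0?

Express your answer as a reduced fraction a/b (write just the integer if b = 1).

Answer: 676039/4194304

Derivation:
Let M_24 = max(S_0,...,S_24). Use the reflection principle: for j ≥ 1, #{paths with M_24 ≥ j} = #{S_24 ≥ j} + #{S_24 ≥ j+1}.
P(M_24 ≥ 0) = 1 since S_0 = 0, so #{M_24 ≥ 0} = 16777216.
#{M_24 ≥ 1} = #{S_24 ≥ 1} + #{S_24 ≥ 2} = 7036530 + 7036530 = 14073060.
#{M_24 = 0} = 16777216 - 14073060 = 2704156.
P(M_24 = 0) = 2704156/16777216 = 676039/4194304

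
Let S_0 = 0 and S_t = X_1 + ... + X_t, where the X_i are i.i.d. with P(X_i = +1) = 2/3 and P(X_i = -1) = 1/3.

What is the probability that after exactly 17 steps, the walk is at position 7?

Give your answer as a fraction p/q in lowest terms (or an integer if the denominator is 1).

Answer: 25346048/129140163

Derivation:
To reach position 7 after 17 steps: need 12 steps of +1 and 5 steps of -1.
Number of such sequences: C(17,12) = 6188
Each has probability (2/3)^12 · (1/3)^5 = 4096/129140163
P = 6188 · 4096/129140163 = 25346048/129140163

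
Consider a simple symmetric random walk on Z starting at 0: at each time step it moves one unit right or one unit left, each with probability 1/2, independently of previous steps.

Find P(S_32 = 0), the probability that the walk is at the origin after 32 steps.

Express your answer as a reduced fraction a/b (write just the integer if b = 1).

To return to 0 after 32 steps: need exactly 16 steps of +1 and 16 of -1.
Favorable paths: C(32,16) = 601080390
Total paths: 2^32 = 4294967296
P = 601080390/4294967296 = 300540195/2147483648

Answer: 300540195/2147483648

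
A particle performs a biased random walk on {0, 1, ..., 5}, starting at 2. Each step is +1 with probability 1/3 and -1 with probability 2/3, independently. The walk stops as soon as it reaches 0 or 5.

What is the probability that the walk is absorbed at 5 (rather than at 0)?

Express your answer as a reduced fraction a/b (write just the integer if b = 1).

Answer: 3/31

Derivation:
Biased walk: p = 1/3, q = 2/3, r = q/p = 2
Gambler's ruin: P(hit 5 before 0 | start at 2) = (1 - r^a)/(1 - r^N)
r^2 = 4; r^5 = 32
P = (1 - 4) / (1 - 32) = -3 / -31 = 3/31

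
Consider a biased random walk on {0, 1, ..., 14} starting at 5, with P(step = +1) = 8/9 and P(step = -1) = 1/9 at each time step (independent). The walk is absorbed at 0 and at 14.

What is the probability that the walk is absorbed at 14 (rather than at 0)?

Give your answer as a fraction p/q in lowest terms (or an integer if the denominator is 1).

Answer: 628273184768/628292358729

Derivation:
Biased walk: p = 8/9, q = 1/9, r = q/p = 1/8
Gambler's ruin: P(hit 14 before 0 | start at 5) = (1 - r^a)/(1 - r^N)
r^5 = 1/32768; r^14 = 1/4398046511104
P = (1 - 1/32768) / (1 - 1/4398046511104) = 32767/32768 / 4398046511103/4398046511104 = 628273184768/628292358729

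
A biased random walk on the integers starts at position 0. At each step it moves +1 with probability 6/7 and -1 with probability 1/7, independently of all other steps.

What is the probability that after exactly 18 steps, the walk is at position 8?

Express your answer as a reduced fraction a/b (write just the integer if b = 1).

Answer: 15986289475584/232630513987207

Derivation:
To reach position 8 after 18 steps: need 13 steps of +1 and 5 steps of -1.
Number of such sequences: C(18,13) = 8568
Each has probability (6/7)^13 · (1/7)^5 = 13060694016/1628413597910449
P = 8568 · 13060694016/1628413597910449 = 15986289475584/232630513987207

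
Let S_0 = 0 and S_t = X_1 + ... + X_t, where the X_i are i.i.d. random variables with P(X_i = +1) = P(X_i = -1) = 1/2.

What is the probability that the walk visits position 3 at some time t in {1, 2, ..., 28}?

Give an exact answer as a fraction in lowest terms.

Answer: 19179317/33554432

Derivation:
Count via complement. Let g(t,s) = #length-t paths at position s with S_1..S_t all ≠ 3.
g(t,s) = g(t-1,s-1) + g(t-1,s+1) for s ≠ 3; g(t,3) = 0.
t=0: g(0,0)=1
t=1: g(1,-1)=1 g(1,1)=1
t=2: g(2,-2)=1 g(2,0)=2 g(2,2)=1
t=3: g(3,-3)=1 g(3,-1)=3 g(3,1)=3
t=4: g(4,-4)=1 g(4,-2)=4 g(4,0)=6 g(4,2)=3
t=5: g(5,-5)=1 g(5,-3)=5 g(5,-1)=10 g(5,1)=9
t=6: g(6,-6)=1 g(6,-4)=6 g(6,-2)=15 g(6,0)=19 g(6,2)=9
t=7: g(7,-7)=1 g(7,-5)=7 g(7,-3)=21 g(7,-1)=34 g(7,1)=28
t=8: g(8,-8)=1 g(8,-6)=8 g(8,-4)=28 g(8,-2)=55 g(8,0)=62 g(8,2)=28
t=9: g(9,-9)=1 g(9,-7)=9 g(9,-5)=36 g(9,-3)=83 g(9,-1)=117 g(9,1)=90
t=10: g(10,-10)=1 g(10,-8)=10 g(10,-6)=45 g(10,-4)=119 g(10,-2)=200 g(10,0)=207 g(10,2)=90
t=11: g(11,-11)=1 g(11,-9)=11 g(11,-7)=55 g(11,-5)=164 g(11,-3)=319 g(11,-1)=407 g(11,1)=297
t=12: g(12,-12)=1 g(12,-10)=12 g(12,-8)=66 g(12,-6)=219 g(12,-4)=483 g(12,-2)=726 g(12,0)=704 g(12,2)=297
t=13: g(13,-13)=1 g(13,-11)=13 g(13,-9)=78 g(13,-7)=285 g(13,-5)=702 g(13,-3)=1209 g(13,-1)=1430 g(13,1)=1001
t=14: g(14,-14)=1 g(14,-12)=14 g(14,-10)=91 g(14,-8)=363 g(14,-6)=987 g(14,-4)=1911 g(14,-2)=2639 g(14,0)=2431 g(14,2)=1001
t=15: g(15,-15)=1 g(15,-13)=15 g(15,-11)=105 g(15,-9)=454 g(15,-7)=1350 g(15,-5)=2898 g(15,-3)=4550 g(15,-1)=5070 g(15,1)=3432
t=16: g(16,-16)=1 g(16,-14)=16 g(16,-12)=120 g(16,-10)=559 g(16,-8)=1804 g(16,-6)=4248 g(16,-4)=7448 g(16,-2)=9620 g(16,0)=8502 g(16,2)=3432
t=17: g(17,-17)=1 g(17,-15)=17 g(17,-13)=136 g(17,-11)=679 g(17,-9)=2363 g(17,-7)=6052 g(17,-5)=11696 g(17,-3)=17068 g(17,-1)=18122 g(17,1)=11934
t=18: g(18,-18)=1 g(18,-16)=18 g(18,-14)=153 g(18,-12)=815 g(18,-10)=3042 g(18,-8)=8415 g(18,-6)=17748 g(18,-4)=28764 g(18,-2)=35190 g(18,0)=30056 g(18,2)=11934
t=19: g(19,-19)=1 g(19,-17)=19 g(19,-15)=171 g(19,-13)=968 g(19,-11)=3857 g(19,-9)=11457 g(19,-7)=26163 g(19,-5)=46512 g(19,-3)=63954 g(19,-1)=65246 g(19,1)=41990
t=20: g(20,-20)=1 g(20,-18)=20 g(20,-16)=190 g(20,-14)=1139 g(20,-12)=4825 g(20,-10)=15314 g(20,-8)=37620 g(20,-6)=72675 g(20,-4)=110466 g(20,-2)=129200 g(20,0)=107236 g(20,2)=41990
t=21: g(21,-21)=1 g(21,-19)=21 g(21,-17)=210 g(21,-15)=1329 g(21,-13)=5964 g(21,-11)=20139 g(21,-9)=52934 g(21,-7)=110295 g(21,-5)=183141 g(21,-3)=239666 g(21,-1)=236436 g(21,1)=149226
t=22: g(22,-22)=1 g(22,-20)=22 g(22,-18)=231 g(22,-16)=1539 g(22,-14)=7293 g(22,-12)=26103 g(22,-10)=73073 g(22,-8)=163229 g(22,-6)=293436 g(22,-4)=422807 g(22,-2)=476102 g(22,0)=385662 g(22,2)=149226
t=23: g(23,-23)=1 g(23,-21)=23 g(23,-19)=253 g(23,-17)=1770 g(23,-15)=8832 g(23,-13)=33396 g(23,-11)=99176 g(23,-9)=236302 g(23,-7)=456665 g(23,-5)=716243 g(23,-3)=898909 g(23,-1)=861764 g(23,1)=534888
t=24: g(24,-24)=1 g(24,-22)=24 g(24,-20)=276 g(24,-18)=2023 g(24,-16)=10602 g(24,-14)=42228 g(24,-12)=132572 g(24,-10)=335478 g(24,-8)=692967 g(24,-6)=1172908 g(24,-4)=1615152 g(24,-2)=1760673 g(24,0)=1396652 g(24,2)=534888
t=25: g(25,-25)=1 g(25,-23)=25 g(25,-21)=300 g(25,-19)=2299 g(25,-17)=12625 g(25,-15)=52830 g(25,-13)=174800 g(25,-11)=468050 g(25,-9)=1028445 g(25,-7)=1865875 g(25,-5)=2788060 g(25,-3)=3375825 g(25,-1)=3157325 g(25,1)=1931540
t=26: g(26,-26)=1 g(26,-24)=26 g(26,-22)=325 g(26,-20)=2599 g(26,-18)=14924 g(26,-16)=65455 g(26,-14)=227630 g(26,-12)=642850 g(26,-10)=1496495 g(26,-8)=2894320 g(26,-6)=4653935 g(26,-4)=6163885 g(26,-2)=6533150 g(26,0)=5088865 g(26,2)=1931540
t=27: g(27,-27)=1 g(27,-25)=27 g(27,-23)=351 g(27,-21)=2924 g(27,-19)=17523 g(27,-17)=80379 g(27,-15)=293085 g(27,-13)=870480 g(27,-11)=2139345 g(27,-9)=4390815 g(27,-7)=7548255 g(27,-5)=10817820 g(27,-3)=12697035 g(27,-1)=11622015 g(27,1)=7020405
t=28: g(28,-28)=1 g(28,-26)=28 g(28,-24)=378 g(28,-22)=3275 g(28,-20)=20447 g(28,-18)=97902 g(28,-16)=373464 g(28,-14)=1163565 g(28,-12)=3009825 g(28,-10)=6530160 g(28,-8)=11939070 g(28,-6)=18366075 g(28,-4)=23514855 g(28,-2)=24319050 g(28,0)=18642420 g(28,2)=7020405
Paths never hitting 3: Σ_s g(28,s) = 115000920
Paths hitting 3: 2^28 - 115000920 = 153434536
P = 153434536/268435456 = 19179317/33554432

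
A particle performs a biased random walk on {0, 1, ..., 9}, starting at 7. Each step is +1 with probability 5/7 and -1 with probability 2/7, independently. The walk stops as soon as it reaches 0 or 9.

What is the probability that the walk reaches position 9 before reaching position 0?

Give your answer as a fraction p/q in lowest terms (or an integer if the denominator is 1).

Biased walk: p = 5/7, q = 2/7, r = q/p = 2/5
Gambler's ruin: P(hit 9 before 0 | start at 7) = (1 - r^a)/(1 - r^N)
r^7 = 128/78125; r^9 = 512/1953125
P = (1 - 128/78125) / (1 - 512/1953125) = 77997/78125 / 1952613/1953125 = 649975/650871

Answer: 649975/650871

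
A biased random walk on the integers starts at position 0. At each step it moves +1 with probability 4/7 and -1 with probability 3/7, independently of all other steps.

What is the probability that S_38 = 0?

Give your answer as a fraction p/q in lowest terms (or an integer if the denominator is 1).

Answer: 1613157836654071617110094643200/18562115921017574302453163671207

Derivation:
To be at 0 after 38 steps: need exactly 19 steps of +1 and 19 of -1.
Number of such sequences: C(38,19) = 35345263800
Each has probability (4/7)^19 · (3/7)^19 = 319479999370622926848/129934811447123020117172145698449
P = 35345263800 · 319479999370622926848/129934811447123020117172145698449 = 1613157836654071617110094643200/18562115921017574302453163671207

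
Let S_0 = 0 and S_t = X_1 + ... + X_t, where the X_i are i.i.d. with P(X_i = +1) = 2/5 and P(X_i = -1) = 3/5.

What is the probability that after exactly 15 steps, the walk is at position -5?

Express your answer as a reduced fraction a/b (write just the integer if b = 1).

To reach position -5 after 15 steps: need 5 steps of +1 and 10 steps of -1.
Number of such sequences: C(15,5) = 3003
Each has probability (2/5)^5 · (3/5)^10 = 1889568/30517578125
P = 3003 · 1889568/30517578125 = 5674372704/30517578125

Answer: 5674372704/30517578125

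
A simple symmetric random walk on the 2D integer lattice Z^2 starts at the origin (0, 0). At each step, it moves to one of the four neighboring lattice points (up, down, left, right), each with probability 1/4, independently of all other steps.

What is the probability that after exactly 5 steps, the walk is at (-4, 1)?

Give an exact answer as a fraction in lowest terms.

Answer: 5/1024

Derivation:
Let h be the number of horizontal steps (so 5-h are vertical). To end at (-4,1) need (h-4)/2 right-steps and ((5-h)+1)/2 up-steps.
Sum over h with 4 ≤ h ≤ 4, h ≡ 0 (mod 2), 5-h ≡ 1 (mod 2):
h=4: C(5,4)·C(4,0)·C(1,1) = 5·1·1 = 5
Total favorable: 5
Total paths: 4^5 = 1024
P = 5/1024 = 5/1024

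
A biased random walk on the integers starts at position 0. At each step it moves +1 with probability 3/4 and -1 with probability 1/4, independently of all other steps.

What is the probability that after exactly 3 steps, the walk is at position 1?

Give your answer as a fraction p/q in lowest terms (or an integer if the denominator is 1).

To reach position 1 after 3 steps: need 2 steps of +1 and 1 step of -1.
Number of such sequences: C(3,2) = 3
Each has probability (3/4)^2 · (1/4)^1 = 9/64
P = 3 · 9/64 = 27/64

Answer: 27/64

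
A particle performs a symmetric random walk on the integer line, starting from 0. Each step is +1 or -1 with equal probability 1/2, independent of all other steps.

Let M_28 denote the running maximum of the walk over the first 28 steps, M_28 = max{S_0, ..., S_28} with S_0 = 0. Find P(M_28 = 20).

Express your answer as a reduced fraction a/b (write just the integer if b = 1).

Let M_28 = max(S_0,...,S_28). Use the reflection principle: for j ≥ 1, #{paths with M_28 ≥ j} = #{S_28 ≥ j} + #{S_28 ≥ j+1}.
By reflection, #{M_28 ≥ 20} = #{S_28 ≥ 20} + #{S_28 ≥ 21} = 24158 + 3683 = 27841.
#{M_28 ≥ 21} = #{S_28 ≥ 21} + #{S_28 ≥ 22} = 3683 + 3683 = 7366.
#{M_28 = 20} = 27841 - 7366 = 20475.
P(M_28 = 20) = 20475/268435456 = 20475/268435456

Answer: 20475/268435456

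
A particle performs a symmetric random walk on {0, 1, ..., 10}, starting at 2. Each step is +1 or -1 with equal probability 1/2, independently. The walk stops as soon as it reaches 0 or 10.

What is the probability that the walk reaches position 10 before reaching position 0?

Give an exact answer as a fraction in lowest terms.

Symmetric walk (p = 1/2): the harmonic-function argument gives P(hit 10 before 0 | start at 2) = a/N.
P = 2/10 = 1/5

Answer: 1/5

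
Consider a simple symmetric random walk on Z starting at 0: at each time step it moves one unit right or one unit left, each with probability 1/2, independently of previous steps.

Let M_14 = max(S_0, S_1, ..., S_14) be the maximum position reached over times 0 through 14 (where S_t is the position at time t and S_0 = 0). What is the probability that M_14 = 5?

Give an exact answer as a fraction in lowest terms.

Answer: 1001/16384

Derivation:
Let M_14 = max(S_0,...,S_14). Use the reflection principle: for j ≥ 1, #{paths with M_14 ≥ j} = #{S_14 ≥ j} + #{S_14 ≥ j+1}.
By reflection, #{M_14 ≥ 5} = #{S_14 ≥ 5} + #{S_14 ≥ 6} = 1471 + 1471 = 2942.
#{M_14 ≥ 6} = #{S_14 ≥ 6} + #{S_14 ≥ 7} = 1471 + 470 = 1941.
#{M_14 = 5} = 2942 - 1941 = 1001.
P(M_14 = 5) = 1001/16384 = 1001/16384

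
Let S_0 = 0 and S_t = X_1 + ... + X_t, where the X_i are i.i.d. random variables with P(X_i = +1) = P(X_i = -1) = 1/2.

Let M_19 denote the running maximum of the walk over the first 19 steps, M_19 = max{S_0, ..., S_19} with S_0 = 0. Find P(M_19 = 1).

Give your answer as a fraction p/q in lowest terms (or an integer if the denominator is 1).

Let M_19 = max(S_0,...,S_19). Use the reflection principle: for j ≥ 1, #{paths with M_19 ≥ j} = #{S_19 ≥ j} + #{S_19 ≥ j+1}.
By reflection, #{M_19 ≥ 1} = #{S_19 ≥ 1} + #{S_19 ≥ 2} = 262144 + 169766 = 431910.
#{M_19 ≥ 2} = #{S_19 ≥ 2} + #{S_19 ≥ 3} = 169766 + 169766 = 339532.
#{M_19 = 1} = 431910 - 339532 = 92378.
P(M_19 = 1) = 92378/524288 = 46189/262144

Answer: 46189/262144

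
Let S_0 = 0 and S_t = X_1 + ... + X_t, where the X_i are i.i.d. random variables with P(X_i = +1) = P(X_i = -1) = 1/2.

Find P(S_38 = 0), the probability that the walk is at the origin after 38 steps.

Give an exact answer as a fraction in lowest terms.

Answer: 4418157975/34359738368

Derivation:
To return to 0 after 38 steps: need exactly 19 steps of +1 and 19 of -1.
Favorable paths: C(38,19) = 35345263800
Total paths: 2^38 = 274877906944
P = 35345263800/274877906944 = 4418157975/34359738368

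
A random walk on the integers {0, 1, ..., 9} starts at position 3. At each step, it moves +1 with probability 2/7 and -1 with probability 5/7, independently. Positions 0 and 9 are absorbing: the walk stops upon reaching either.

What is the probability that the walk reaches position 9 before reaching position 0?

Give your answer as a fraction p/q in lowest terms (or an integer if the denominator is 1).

Answer: 64/16689

Derivation:
Biased walk: p = 2/7, q = 5/7, r = q/p = 5/2
Gambler's ruin: P(hit 9 before 0 | start at 3) = (1 - r^a)/(1 - r^N)
r^3 = 125/8; r^9 = 1953125/512
P = (1 - 125/8) / (1 - 1953125/512) = -117/8 / -1952613/512 = 64/16689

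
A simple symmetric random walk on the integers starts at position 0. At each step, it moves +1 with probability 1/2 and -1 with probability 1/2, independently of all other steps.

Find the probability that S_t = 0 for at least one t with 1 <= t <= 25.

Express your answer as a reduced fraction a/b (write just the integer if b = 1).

Answer: 3518265/4194304

Derivation:
Count via complement. Let g(t,s) = #length-t paths at position s with S_1..S_t all ≠ 0.
g(t,s) = g(t-1,s-1) + g(t-1,s+1) for s ≠ 0; g(t,0) = 0.
t=0: g(0,0)=1
t=1: g(1,-1)=1 g(1,1)=1
t=2: g(2,-2)=1 g(2,2)=1
t=3: g(3,-3)=1 g(3,-1)=1 g(3,1)=1 g(3,3)=1
t=4: g(4,-4)=1 g(4,-2)=2 g(4,2)=2 g(4,4)=1
t=5: g(5,-5)=1 g(5,-3)=3 g(5,-1)=2 g(5,1)=2 g(5,3)=3 g(5,5)=1
t=6: g(6,-6)=1 g(6,-4)=4 g(6,-2)=5 g(6,2)=5 g(6,4)=4 g(6,6)=1
t=7: g(7,-7)=1 g(7,-5)=5 g(7,-3)=9 g(7,-1)=5 g(7,1)=5 g(7,3)=9 g(7,5)=5 g(7,7)=1
t=8: g(8,-8)=1 g(8,-6)=6 g(8,-4)=14 g(8,-2)=14 g(8,2)=14 g(8,4)=14 g(8,6)=6 g(8,8)=1
t=9: g(9,-9)=1 g(9,-7)=7 g(9,-5)=20 g(9,-3)=28 g(9,-1)=14 g(9,1)=14 g(9,3)=28 g(9,5)=20 g(9,7)=7 g(9,9)=1
t=10: g(10,-10)=1 g(10,-8)=8 g(10,-6)=27 g(10,-4)=48 g(10,-2)=42 g(10,2)=42 g(10,4)=48 g(10,6)=27 g(10,8)=8 g(10,10)=1
t=11: g(11,-11)=1 g(11,-9)=9 g(11,-7)=35 g(11,-5)=75 g(11,-3)=90 g(11,-1)=42 g(11,1)=42 g(11,3)=90 g(11,5)=75 g(11,7)=35 g(11,9)=9 g(11,11)=1
t=12: g(12,-12)=1 g(12,-10)=10 g(12,-8)=44 g(12,-6)=110 g(12,-4)=165 g(12,-2)=132 g(12,2)=132 g(12,4)=165 g(12,6)=110 g(12,8)=44 g(12,10)=10 g(12,12)=1
t=13: g(13,-13)=1 g(13,-11)=11 g(13,-9)=54 g(13,-7)=154 g(13,-5)=275 g(13,-3)=297 g(13,-1)=132 g(13,1)=132 g(13,3)=297 g(13,5)=275 g(13,7)=154 g(13,9)=54 g(13,11)=11 g(13,13)=1
t=14: g(14,-14)=1 g(14,-12)=12 g(14,-10)=65 g(14,-8)=208 g(14,-6)=429 g(14,-4)=572 g(14,-2)=429 g(14,2)=429 g(14,4)=572 g(14,6)=429 g(14,8)=208 g(14,10)=65 g(14,12)=12 g(14,14)=1
t=15: g(15,-15)=1 g(15,-13)=13 g(15,-11)=77 g(15,-9)=273 g(15,-7)=637 g(15,-5)=1001 g(15,-3)=1001 g(15,-1)=429 g(15,1)=429 g(15,3)=1001 g(15,5)=1001 g(15,7)=637 g(15,9)=273 g(15,11)=77 g(15,13)=13 g(15,15)=1
t=16: g(16,-16)=1 g(16,-14)=14 g(16,-12)=90 g(16,-10)=350 g(16,-8)=910 g(16,-6)=1638 g(16,-4)=2002 g(16,-2)=1430 g(16,2)=1430 g(16,4)=2002 g(16,6)=1638 g(16,8)=910 g(16,10)=350 g(16,12)=90 g(16,14)=14 g(16,16)=1
t=17: g(17,-17)=1 g(17,-15)=15 g(17,-13)=104 g(17,-11)=440 g(17,-9)=1260 g(17,-7)=2548 g(17,-5)=3640 g(17,-3)=3432 g(17,-1)=1430 g(17,1)=1430 g(17,3)=3432 g(17,5)=3640 g(17,7)=2548 g(17,9)=1260 g(17,11)=440 g(17,13)=104 g(17,15)=15 g(17,17)=1
t=18: g(18,-18)=1 g(18,-16)=16 g(18,-14)=119 g(18,-12)=544 g(18,-10)=1700 g(18,-8)=3808 g(18,-6)=6188 g(18,-4)=7072 g(18,-2)=4862 g(18,2)=4862 g(18,4)=7072 g(18,6)=6188 g(18,8)=3808 g(18,10)=1700 g(18,12)=544 g(18,14)=119 g(18,16)=16 g(18,18)=1
t=19: g(19,-19)=1 g(19,-17)=17 g(19,-15)=135 g(19,-13)=663 g(19,-11)=2244 g(19,-9)=5508 g(19,-7)=9996 g(19,-5)=13260 g(19,-3)=11934 g(19,-1)=4862 g(19,1)=4862 g(19,3)=11934 g(19,5)=13260 g(19,7)=9996 g(19,9)=5508 g(19,11)=2244 g(19,13)=663 g(19,15)=135 g(19,17)=17 g(19,19)=1
t=20: g(20,-20)=1 g(20,-18)=18 g(20,-16)=152 g(20,-14)=798 g(20,-12)=2907 g(20,-10)=7752 g(20,-8)=15504 g(20,-6)=23256 g(20,-4)=25194 g(20,-2)=16796 g(20,2)=16796 g(20,4)=25194 g(20,6)=23256 g(20,8)=15504 g(20,10)=7752 g(20,12)=2907 g(20,14)=798 g(20,16)=152 g(20,18)=18 g(20,20)=1
t=21: g(21,-21)=1 g(21,-19)=19 g(21,-17)=170 g(21,-15)=950 g(21,-13)=3705 g(21,-11)=10659 g(21,-9)=23256 g(21,-7)=38760 g(21,-5)=48450 g(21,-3)=41990 g(21,-1)=16796 g(21,1)=16796 g(21,3)=41990 g(21,5)=48450 g(21,7)=38760 g(21,9)=23256 g(21,11)=10659 g(21,13)=3705 g(21,15)=950 g(21,17)=170 g(21,19)=19 g(21,21)=1
t=22: g(22,-22)=1 g(22,-20)=20 g(22,-18)=189 g(22,-16)=1120 g(22,-14)=4655 g(22,-12)=14364 g(22,-10)=33915 g(22,-8)=62016 g(22,-6)=87210 g(22,-4)=90440 g(22,-2)=58786 g(22,2)=58786 g(22,4)=90440 g(22,6)=87210 g(22,8)=62016 g(22,10)=33915 g(22,12)=14364 g(22,14)=4655 g(22,16)=1120 g(22,18)=189 g(22,20)=20 g(22,22)=1
t=23: g(23,-23)=1 g(23,-21)=21 g(23,-19)=209 g(23,-17)=1309 g(23,-15)=5775 g(23,-13)=19019 g(23,-11)=48279 g(23,-9)=95931 g(23,-7)=149226 g(23,-5)=177650 g(23,-3)=149226 g(23,-1)=58786 g(23,1)=58786 g(23,3)=149226 g(23,5)=177650 g(23,7)=149226 g(23,9)=95931 g(23,11)=48279 g(23,13)=19019 g(23,15)=5775 g(23,17)=1309 g(23,19)=209 g(23,21)=21 g(23,23)=1
t=24: g(24,-24)=1 g(24,-22)=22 g(24,-20)=230 g(24,-18)=1518 g(24,-16)=7084 g(24,-14)=24794 g(24,-12)=67298 g(24,-10)=144210 g(24,-8)=245157 g(24,-6)=326876 g(24,-4)=326876 g(24,-2)=208012 g(24,2)=208012 g(24,4)=326876 g(24,6)=326876 g(24,8)=245157 g(24,10)=144210 g(24,12)=67298 g(24,14)=24794 g(24,16)=7084 g(24,18)=1518 g(24,20)=230 g(24,22)=22 g(24,24)=1
t=25: g(25,-25)=1 g(25,-23)=23 g(25,-21)=252 g(25,-19)=1748 g(25,-17)=8602 g(25,-15)=31878 g(25,-13)=92092 g(25,-11)=211508 g(25,-9)=389367 g(25,-7)=572033 g(25,-5)=653752 g(25,-3)=534888 g(25,-1)=208012 g(25,1)=208012 g(25,3)=534888 g(25,5)=653752 g(25,7)=572033 g(25,9)=389367 g(25,11)=211508 g(25,13)=92092 g(25,15)=31878 g(25,17)=8602 g(25,19)=1748 g(25,21)=252 g(25,23)=23 g(25,25)=1
Paths never hitting 0: Σ_s g(25,s) = 5408312
Paths hitting 0: 2^25 - 5408312 = 28146120
P = 28146120/33554432 = 3518265/4194304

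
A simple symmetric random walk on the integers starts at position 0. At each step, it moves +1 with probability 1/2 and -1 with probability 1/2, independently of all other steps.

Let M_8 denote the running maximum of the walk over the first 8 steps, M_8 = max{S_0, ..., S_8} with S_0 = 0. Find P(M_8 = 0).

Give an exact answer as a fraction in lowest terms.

Let M_8 = max(S_0,...,S_8). Use the reflection principle: for j ≥ 1, #{paths with M_8 ≥ j} = #{S_8 ≥ j} + #{S_8 ≥ j+1}.
P(M_8 ≥ 0) = 1 since S_0 = 0, so #{M_8 ≥ 0} = 256.
#{M_8 ≥ 1} = #{S_8 ≥ 1} + #{S_8 ≥ 2} = 93 + 93 = 186.
#{M_8 = 0} = 256 - 186 = 70.
P(M_8 = 0) = 70/256 = 35/128

Answer: 35/128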